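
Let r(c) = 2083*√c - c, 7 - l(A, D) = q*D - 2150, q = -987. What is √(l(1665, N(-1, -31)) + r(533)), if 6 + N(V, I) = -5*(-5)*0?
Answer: √(-4298 + 2083*√533) ≈ 209.26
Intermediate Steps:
N(V, I) = -6 (N(V, I) = -6 - 5*(-5)*0 = -6 + 25*0 = -6 + 0 = -6)
l(A, D) = 2157 + 987*D (l(A, D) = 7 - (-987*D - 2150) = 7 - (-2150 - 987*D) = 7 + (2150 + 987*D) = 2157 + 987*D)
r(c) = -c + 2083*√c
√(l(1665, N(-1, -31)) + r(533)) = √((2157 + 987*(-6)) + (-1*533 + 2083*√533)) = √((2157 - 5922) + (-533 + 2083*√533)) = √(-3765 + (-533 + 2083*√533)) = √(-4298 + 2083*√533)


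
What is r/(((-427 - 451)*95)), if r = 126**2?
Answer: -7938/41705 ≈ -0.19034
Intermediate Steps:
r = 15876
r/(((-427 - 451)*95)) = 15876/(((-427 - 451)*95)) = 15876/((-878*95)) = 15876/(-83410) = 15876*(-1/83410) = -7938/41705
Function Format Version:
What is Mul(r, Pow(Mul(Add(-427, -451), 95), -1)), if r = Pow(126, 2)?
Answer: Rational(-7938, 41705) ≈ -0.19034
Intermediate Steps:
r = 15876
Mul(r, Pow(Mul(Add(-427, -451), 95), -1)) = Mul(15876, Pow(Mul(Add(-427, -451), 95), -1)) = Mul(15876, Pow(Mul(-878, 95), -1)) = Mul(15876, Pow(-83410, -1)) = Mul(15876, Rational(-1, 83410)) = Rational(-7938, 41705)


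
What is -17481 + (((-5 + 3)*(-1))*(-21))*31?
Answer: -18783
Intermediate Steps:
-17481 + (((-5 + 3)*(-1))*(-21))*31 = -17481 + (-2*(-1)*(-21))*31 = -17481 + (2*(-21))*31 = -17481 - 42*31 = -17481 - 1302 = -18783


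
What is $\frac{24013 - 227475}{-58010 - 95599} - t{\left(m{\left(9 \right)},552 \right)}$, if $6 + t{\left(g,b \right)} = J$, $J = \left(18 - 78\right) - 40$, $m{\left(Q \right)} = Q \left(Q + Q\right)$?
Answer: $\frac{16486016}{153609} \approx 107.32$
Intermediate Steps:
$m{\left(Q \right)} = 2 Q^{2}$ ($m{\left(Q \right)} = Q 2 Q = 2 Q^{2}$)
$J = -100$ ($J = \left(18 - 78\right) - 40 = -60 - 40 = -100$)
$t{\left(g,b \right)} = -106$ ($t{\left(g,b \right)} = -6 - 100 = -106$)
$\frac{24013 - 227475}{-58010 - 95599} - t{\left(m{\left(9 \right)},552 \right)} = \frac{24013 - 227475}{-58010 - 95599} - -106 = - \frac{203462}{-153609} + 106 = \left(-203462\right) \left(- \frac{1}{153609}\right) + 106 = \frac{203462}{153609} + 106 = \frac{16486016}{153609}$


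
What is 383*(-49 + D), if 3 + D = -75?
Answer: -48641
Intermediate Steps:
D = -78 (D = -3 - 75 = -78)
383*(-49 + D) = 383*(-49 - 78) = 383*(-127) = -48641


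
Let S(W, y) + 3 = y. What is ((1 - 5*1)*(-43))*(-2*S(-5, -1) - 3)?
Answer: 860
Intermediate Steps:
S(W, y) = -3 + y
((1 - 5*1)*(-43))*(-2*S(-5, -1) - 3) = ((1 - 5*1)*(-43))*(-2*(-3 - 1) - 3) = ((1 - 5)*(-43))*(-2*(-4) - 3) = (-4*(-43))*(8 - 3) = 172*5 = 860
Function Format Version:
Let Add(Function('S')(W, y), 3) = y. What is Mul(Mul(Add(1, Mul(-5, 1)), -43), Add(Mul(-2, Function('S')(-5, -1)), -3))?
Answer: 860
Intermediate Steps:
Function('S')(W, y) = Add(-3, y)
Mul(Mul(Add(1, Mul(-5, 1)), -43), Add(Mul(-2, Function('S')(-5, -1)), -3)) = Mul(Mul(Add(1, Mul(-5, 1)), -43), Add(Mul(-2, Add(-3, -1)), -3)) = Mul(Mul(Add(1, -5), -43), Add(Mul(-2, -4), -3)) = Mul(Mul(-4, -43), Add(8, -3)) = Mul(172, 5) = 860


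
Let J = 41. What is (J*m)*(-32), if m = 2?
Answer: -2624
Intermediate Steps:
(J*m)*(-32) = (41*2)*(-32) = 82*(-32) = -2624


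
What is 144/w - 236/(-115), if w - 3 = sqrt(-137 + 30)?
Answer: 19264/3335 - 36*I*sqrt(107)/29 ≈ 5.7763 - 12.841*I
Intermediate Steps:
w = 3 + I*sqrt(107) (w = 3 + sqrt(-137 + 30) = 3 + sqrt(-107) = 3 + I*sqrt(107) ≈ 3.0 + 10.344*I)
144/w - 236/(-115) = 144/(3 + I*sqrt(107)) - 236/(-115) = 144/(3 + I*sqrt(107)) - 236*(-1/115) = 144/(3 + I*sqrt(107)) + 236/115 = 236/115 + 144/(3 + I*sqrt(107))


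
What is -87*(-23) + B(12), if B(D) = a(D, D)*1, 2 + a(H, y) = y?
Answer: 2011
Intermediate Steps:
a(H, y) = -2 + y
B(D) = -2 + D (B(D) = (-2 + D)*1 = -2 + D)
-87*(-23) + B(12) = -87*(-23) + (-2 + 12) = 2001 + 10 = 2011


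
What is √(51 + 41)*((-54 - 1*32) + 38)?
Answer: -96*√23 ≈ -460.40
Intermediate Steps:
√(51 + 41)*((-54 - 1*32) + 38) = √92*((-54 - 32) + 38) = (2*√23)*(-86 + 38) = (2*√23)*(-48) = -96*√23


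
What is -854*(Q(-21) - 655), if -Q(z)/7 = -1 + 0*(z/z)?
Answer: 553392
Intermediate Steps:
Q(z) = 7 (Q(z) = -7*(-1 + 0*(z/z)) = -7*(-1 + 0*1) = -7*(-1 + 0) = -7*(-1) = 7)
-854*(Q(-21) - 655) = -854*(7 - 655) = -854*(-648) = 553392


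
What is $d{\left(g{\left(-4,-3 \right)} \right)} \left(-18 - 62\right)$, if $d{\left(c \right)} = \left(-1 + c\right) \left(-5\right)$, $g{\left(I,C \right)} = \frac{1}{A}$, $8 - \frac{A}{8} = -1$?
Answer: $- \frac{3550}{9} \approx -394.44$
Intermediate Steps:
$A = 72$ ($A = 64 - -8 = 64 + 8 = 72$)
$g{\left(I,C \right)} = \frac{1}{72}$
$d{\left(c \right)} = 5 - 5 c$
$d{\left(g{\left(-4,-3 \right)} \right)} \left(-18 - 62\right) = \left(5 - \frac{5}{72}\right) \left(-18 - 62\right) = \left(5 - \frac{5}{72}\right) \left(-80\right) = \frac{355}{72} \left(-80\right) = - \frac{3550}{9}$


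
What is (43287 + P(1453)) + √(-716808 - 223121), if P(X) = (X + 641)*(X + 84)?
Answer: 3261765 + I*√939929 ≈ 3.2618e+6 + 969.5*I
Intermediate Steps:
P(X) = (84 + X)*(641 + X) (P(X) = (641 + X)*(84 + X) = (84 + X)*(641 + X))
(43287 + P(1453)) + √(-716808 - 223121) = (43287 + (53844 + 1453² + 725*1453)) + √(-716808 - 223121) = (43287 + (53844 + 2111209 + 1053425)) + √(-939929) = (43287 + 3218478) + I*√939929 = 3261765 + I*√939929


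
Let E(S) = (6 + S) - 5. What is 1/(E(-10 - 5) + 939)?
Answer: 1/925 ≈ 0.0010811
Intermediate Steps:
E(S) = 1 + S
1/(E(-10 - 5) + 939) = 1/((1 + (-10 - 5)) + 939) = 1/((1 - 15) + 939) = 1/(-14 + 939) = 1/925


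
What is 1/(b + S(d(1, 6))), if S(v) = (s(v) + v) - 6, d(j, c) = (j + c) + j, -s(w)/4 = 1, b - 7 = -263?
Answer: -1/258 ≈ -0.0038760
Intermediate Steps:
b = -256 (b = 7 - 263 = -256)
s(w) = -4 (s(w) = -4*1 = -4)
d(j, c) = c + 2*j (d(j, c) = (c + j) + j = c + 2*j)
S(v) = -10 + v (S(v) = (-4 + v) - 6 = -10 + v)
1/(b + S(d(1, 6))) = 1/(-256 + (-10 + (6 + 2*1))) = 1/(-256 + (-10 + (6 + 2))) = 1/(-256 + (-10 + 8)) = 1/(-256 - 2) = 1/(-258) = -1/258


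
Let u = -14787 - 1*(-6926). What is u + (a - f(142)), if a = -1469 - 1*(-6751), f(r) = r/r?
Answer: -2580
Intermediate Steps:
f(r) = 1
u = -7861 (u = -14787 + 6926 = -7861)
a = 5282 (a = -1469 + 6751 = 5282)
u + (a - f(142)) = -7861 + (5282 - 1*1) = -7861 + (5282 - 1) = -7861 + 5281 = -2580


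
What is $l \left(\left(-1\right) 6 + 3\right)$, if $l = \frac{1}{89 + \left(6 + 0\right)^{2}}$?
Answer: $- \frac{3}{125} \approx -0.024$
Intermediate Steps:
$l = \frac{1}{125}$ ($l = \frac{1}{89 + 6^{2}} = \frac{1}{89 + 36} = \frac{1}{125} \approx 0.008$)
$l \left(\left(-1\right) 6 + 3\right) = \frac{\left(-1\right) 6 + 3}{125} = \frac{-6 + 3}{125} = \frac{1}{125} \left(-3\right) = - \frac{3}{125}$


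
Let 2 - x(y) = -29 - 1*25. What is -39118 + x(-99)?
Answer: -39062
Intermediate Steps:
x(y) = 56 (x(y) = 2 - (-29 - 1*25) = 2 - (-29 - 25) = 2 - 1*(-54) = 2 + 54 = 56)
-39118 + x(-99) = -39118 + 56 = -39062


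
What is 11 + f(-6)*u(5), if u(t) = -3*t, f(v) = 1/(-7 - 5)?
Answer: 49/4 ≈ 12.250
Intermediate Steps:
f(v) = -1/12 (f(v) = 1/(-12) = -1/12)
11 + f(-6)*u(5) = 11 - (-1)*5/4 = 11 - 1/12*(-15) = 11 + 5/4 = 49/4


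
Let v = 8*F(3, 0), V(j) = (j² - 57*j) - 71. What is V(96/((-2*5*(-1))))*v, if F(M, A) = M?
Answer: -315624/25 ≈ -12625.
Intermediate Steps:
V(j) = -71 + j² - 57*j
v = 24 (v = 8*3 = 24)
V(96/((-2*5*(-1))))*v = (-71 + (96/((-2*5*(-1))))² - 5472/(-2*5*(-1)))*24 = (-71 + (96/((-10*(-1))))² - 5472/((-10*(-1))))*24 = (-71 + (96/10)² - 5472/10)*24 = (-71 + (96*(⅒))² - 5472/10)*24 = (-71 + (48/5)² - 57*48/5)*24 = (-71 + 2304/25 - 2736/5)*24 = -13151/25*24 = -315624/25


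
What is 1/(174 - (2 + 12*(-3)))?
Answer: 1/208 ≈ 0.0048077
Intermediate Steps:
1/(174 - (2 + 12*(-3))) = 1/(174 - (2 - 36)) = 1/(174 - 1*(-34)) = 1/(174 + 34) = 1/208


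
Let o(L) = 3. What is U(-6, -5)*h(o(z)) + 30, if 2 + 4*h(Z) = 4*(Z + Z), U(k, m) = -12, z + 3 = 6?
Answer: -36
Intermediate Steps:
z = 3 (z = -3 + 6 = 3)
h(Z) = -½ + 2*Z (h(Z) = -½ + (4*(Z + Z))/4 = -½ + (4*(2*Z))/4 = -½ + (8*Z)/4 = -½ + 2*Z)
U(-6, -5)*h(o(z)) + 30 = -12*(-½ + 2*3) + 30 = -12*(-½ + 6) + 30 = -12*11/2 + 30 = -66 + 30 = -36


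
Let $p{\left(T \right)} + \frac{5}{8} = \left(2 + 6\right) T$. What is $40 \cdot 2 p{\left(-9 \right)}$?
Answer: $-5810$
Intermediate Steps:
$p{\left(T \right)} = - \frac{5}{8} + 8 T$ ($p{\left(T \right)} = - \frac{5}{8} + \left(2 + 6\right) T = - \frac{5}{8} + 8 T$)
$40 \cdot 2 p{\left(-9 \right)} = 40 \cdot 2 \left(- \frac{5}{8} + 8 \left(-9\right)\right) = 80 \left(- \frac{5}{8} - 72\right) = 80 \left(- \frac{581}{8}\right) = -5810$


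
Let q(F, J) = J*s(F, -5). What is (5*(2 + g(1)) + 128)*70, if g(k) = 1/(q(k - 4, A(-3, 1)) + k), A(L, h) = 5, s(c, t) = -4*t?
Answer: 976010/101 ≈ 9663.5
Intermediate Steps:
q(F, J) = 20*J (q(F, J) = J*(-4*(-5)) = J*20 = 20*J)
g(k) = 1/(100 + k) (g(k) = 1/(20*5 + k) = 1/(100 + k))
(5*(2 + g(1)) + 128)*70 = (5*(2 + 1/(100 + 1)) + 128)*70 = (5*(2 + 1/101) + 128)*70 = (5*(203/101) + 128)*70 = (1015/101 + 128)*70 = (13943/101)*70 = 976010/101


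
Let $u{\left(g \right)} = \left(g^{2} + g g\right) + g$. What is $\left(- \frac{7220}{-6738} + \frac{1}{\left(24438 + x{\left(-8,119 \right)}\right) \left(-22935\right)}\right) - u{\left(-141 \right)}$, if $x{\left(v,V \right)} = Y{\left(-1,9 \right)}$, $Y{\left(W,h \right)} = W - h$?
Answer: $- \frac{24927578876101463}{629167690140} \approx -39620.0$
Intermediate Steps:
$u{\left(g \right)} = g + 2 g^{2}$ ($u{\left(g \right)} = \left(g^{2} + g^{2}\right) + g = 2 g^{2} + g = g + 2 g^{2}$)
$x{\left(v,V \right)} = -10$ ($x{\left(v,V \right)} = -1 - 9 = -10$)
$\left(- \frac{7220}{-6738} + \frac{1}{\left(24438 + x{\left(-8,119 \right)}\right) \left(-22935\right)}\right) - u{\left(-141 \right)} = \left(- \frac{7220}{-6738} + \frac{1}{\left(24438 - 10\right) \left(-22935\right)}\right) - - 141 \left(1 + 2 \left(-141\right)\right) = \left(\left(-7220\right) \left(- \frac{1}{6738}\right) + \frac{1}{24428} \left(- \frac{1}{22935}\right)\right) - - 141 \left(1 - 282\right) = \left(\frac{3610}{3369} + \frac{1}{24428} \left(- \frac{1}{22935}\right)\right) - \left(-141\right) \left(-281\right) = \left(\frac{3610}{3369} - \frac{1}{560256180}\right) - 39621 = \frac{674174935477}{629167690140} - 39621 = - \frac{24927578876101463}{629167690140}$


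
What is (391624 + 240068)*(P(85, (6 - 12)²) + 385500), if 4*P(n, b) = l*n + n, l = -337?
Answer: 239006985120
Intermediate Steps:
P(n, b) = -84*n (P(n, b) = (-337*n + n)/4 = (-336*n)/4 = -84*n)
(391624 + 240068)*(P(85, (6 - 12)²) + 385500) = (391624 + 240068)*(-84*85 + 385500) = 631692*(-7140 + 385500) = 631692*378360 = 239006985120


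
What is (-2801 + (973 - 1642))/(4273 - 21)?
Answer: -1735/2126 ≈ -0.81609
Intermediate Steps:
(-2801 + (973 - 1642))/(4273 - 21) = (-2801 - 669)/4252 = -3470*1/4252 = -1735/2126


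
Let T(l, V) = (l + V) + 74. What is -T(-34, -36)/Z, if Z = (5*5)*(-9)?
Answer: 4/225 ≈ 0.017778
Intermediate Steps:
T(l, V) = 74 + V + l (T(l, V) = (V + l) + 74 = 74 + V + l)
Z = -225 (Z = 25*(-9) = -225)
-T(-34, -36)/Z = -(74 - 36 - 34)/(-225) = -4*(-1)/225 = -1*(-4/225) = 4/225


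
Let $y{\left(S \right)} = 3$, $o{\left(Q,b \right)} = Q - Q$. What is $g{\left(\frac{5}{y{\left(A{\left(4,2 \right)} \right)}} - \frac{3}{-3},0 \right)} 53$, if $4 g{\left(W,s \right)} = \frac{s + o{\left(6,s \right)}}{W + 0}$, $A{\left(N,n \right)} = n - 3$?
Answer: $0$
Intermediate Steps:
$A{\left(N,n \right)} = -3 + n$ ($A{\left(N,n \right)} = n - 3 = -3 + n$)
$o{\left(Q,b \right)} = 0$
$g{\left(W,s \right)} = \frac{s}{4 W}$ ($g{\left(W,s \right)} = \frac{\left(s + 0\right) \frac{1}{W + 0}}{4} = \frac{s \frac{1}{W}}{4} = \frac{s}{4 W}$)
$g{\left(\frac{5}{y{\left(A{\left(4,2 \right)} \right)}} - \frac{3}{-3},0 \right)} 53 = \frac{1}{4} \cdot 0 \frac{1}{\frac{5}{3} - \frac{3}{-3}} \cdot 53 = \frac{1}{4} \cdot 0 \frac{1}{5 \cdot \frac{1}{3} - -1} \cdot 53 = \frac{1}{4} \cdot 0 \frac{1}{\frac{5}{3} + 1} \cdot 53 = \frac{1}{4} \cdot 0 \frac{1}{\frac{8}{3}} \cdot 53 = \frac{1}{4} \cdot 0 \cdot \frac{3}{8} \cdot 53 = 0 \cdot 53 = 0$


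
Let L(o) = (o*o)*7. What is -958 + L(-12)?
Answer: 50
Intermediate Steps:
L(o) = 7*o² (L(o) = o²*7 = 7*o²)
-958 + L(-12) = -958 + 7*(-12)² = -958 + 7*144 = -958 + 1008 = 50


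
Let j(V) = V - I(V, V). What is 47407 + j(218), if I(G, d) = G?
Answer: 47407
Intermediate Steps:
j(V) = 0 (j(V) = V - V = 0)
47407 + j(218) = 47407 + 0 = 47407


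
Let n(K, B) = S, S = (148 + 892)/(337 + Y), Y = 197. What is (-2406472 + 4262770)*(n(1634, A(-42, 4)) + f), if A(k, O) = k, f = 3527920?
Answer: 582849826532560/89 ≈ 6.5489e+12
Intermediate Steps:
S = 520/267 (S = (148 + 892)/(337 + 197) = 1040/534 = 1040*(1/534) = 520/267 ≈ 1.9476)
n(K, B) = 520/267
(-2406472 + 4262770)*(n(1634, A(-42, 4)) + f) = (-2406472 + 4262770)*(520/267 + 3527920) = 1856298*(941955160/267) = 582849826532560/89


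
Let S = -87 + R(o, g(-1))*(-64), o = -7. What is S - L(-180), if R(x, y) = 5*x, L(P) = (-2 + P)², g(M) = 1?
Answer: -30971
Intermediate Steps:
S = 2153 (S = -87 + (5*(-7))*(-64) = -87 - 35*(-64) = -87 + 2240 = 2153)
S - L(-180) = 2153 - (-2 - 180)² = 2153 - 1*(-182)² = 2153 - 1*33124 = 2153 - 33124 = -30971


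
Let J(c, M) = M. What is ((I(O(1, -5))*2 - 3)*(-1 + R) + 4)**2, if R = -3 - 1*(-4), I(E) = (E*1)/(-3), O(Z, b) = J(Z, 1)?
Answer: 16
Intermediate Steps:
O(Z, b) = 1
I(E) = -E/3 (I(E) = E*(-1/3) = -E/3)
R = 1 (R = -3 + 4 = 1)
((I(O(1, -5))*2 - 3)*(-1 + R) + 4)**2 = ((-1/3*1*2 - 3)*(-1 + 1) + 4)**2 = ((-1/3*2 - 3)*0 + 4)**2 = ((-2/3 - 3)*0 + 4)**2 = (-11/3*0 + 4)**2 = (0 + 4)**2 = 4**2 = 16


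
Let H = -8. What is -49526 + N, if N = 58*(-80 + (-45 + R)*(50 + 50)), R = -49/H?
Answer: -279641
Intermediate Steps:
R = 49/8 (R = -49/(-8) = -49*(-⅛) = 49/8 ≈ 6.1250)
N = -230115 (N = 58*(-80 + (-45 + 49/8)*(50 + 50)) = 58*(-80 - 311/8*100) = 58*(-80 - 7775/2) = 58*(-7935/2) = -230115)
-49526 + N = -49526 - 230115 = -279641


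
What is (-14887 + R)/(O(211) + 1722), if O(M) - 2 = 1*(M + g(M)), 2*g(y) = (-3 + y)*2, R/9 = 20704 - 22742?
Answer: -33229/2143 ≈ -15.506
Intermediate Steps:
R = -18342 (R = 9*(20704 - 22742) = 9*(-2038) = -18342)
g(y) = -3 + y (g(y) = ((-3 + y)*2)/2 = (-6 + 2*y)/2 = -3 + y)
O(M) = -1 + 2*M (O(M) = 2 + 1*(M + (-3 + M)) = 2 + 1*(-3 + 2*M) = 2 + (-3 + 2*M) = -1 + 2*M)
(-14887 + R)/(O(211) + 1722) = (-14887 - 18342)/((-1 + 2*211) + 1722) = -33229/((-1 + 422) + 1722) = -33229/(421 + 1722) = -33229/2143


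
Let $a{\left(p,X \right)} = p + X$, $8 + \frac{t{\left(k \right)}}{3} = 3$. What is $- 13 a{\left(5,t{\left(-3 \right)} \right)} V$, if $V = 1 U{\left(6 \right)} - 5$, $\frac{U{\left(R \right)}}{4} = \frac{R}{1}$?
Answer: $2470$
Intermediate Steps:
$t{\left(k \right)} = -15$ ($t{\left(k \right)} = -24 + 3 \cdot 3 = -24 + 9 = -15$)
$U{\left(R \right)} = 4 R$ ($U{\left(R \right)} = 4 \frac{R}{1} = 4 R 1 = 4 R$)
$a{\left(p,X \right)} = X + p$
$V = 19$ ($V = 1 \cdot 4 \cdot 6 - 5 = 1 \cdot 24 - 5 = 24 - 5 = 19$)
$- 13 a{\left(5,t{\left(-3 \right)} \right)} V = - 13 \left(-15 + 5\right) 19 = \left(-13\right) \left(-10\right) 19 = 130 \cdot 19 = 2470$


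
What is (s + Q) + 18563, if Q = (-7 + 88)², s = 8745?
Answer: 33869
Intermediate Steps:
Q = 6561 (Q = 81² = 6561)
(s + Q) + 18563 = (8745 + 6561) + 18563 = 15306 + 18563 = 33869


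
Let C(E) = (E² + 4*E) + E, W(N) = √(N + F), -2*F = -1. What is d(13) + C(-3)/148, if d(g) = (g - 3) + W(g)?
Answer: 737/74 + 3*√6/2 ≈ 13.634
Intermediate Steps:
F = ½ (F = -½*(-1) = ½ ≈ 0.50000)
W(N) = √(½ + N) (W(N) = √(N + ½) = √(½ + N))
C(E) = E² + 5*E
d(g) = -3 + g + √(2 + 4*g)/2 (d(g) = (g - 3) + √(2 + 4*g)/2 = (-3 + g) + √(2 + 4*g)/2 = -3 + g + √(2 + 4*g)/2)
d(13) + C(-3)/148 = (-3 + 13 + √(2 + 4*13)/2) - 3*(5 - 3)/148 = (-3 + 13 + √(2 + 52)/2) - 3*2*(1/148) = (-3 + 13 + √54/2) - 6*1/148 = (-3 + 13 + (3*√6)/2) - 3/74 = (-3 + 13 + 3*√6/2) - 3/74 = (10 + 3*√6/2) - 3/74 = 737/74 + 3*√6/2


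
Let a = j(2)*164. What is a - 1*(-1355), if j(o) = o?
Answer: 1683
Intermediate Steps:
a = 328 (a = 2*164 = 328)
a - 1*(-1355) = 328 - 1*(-1355) = 328 + 1355 = 1683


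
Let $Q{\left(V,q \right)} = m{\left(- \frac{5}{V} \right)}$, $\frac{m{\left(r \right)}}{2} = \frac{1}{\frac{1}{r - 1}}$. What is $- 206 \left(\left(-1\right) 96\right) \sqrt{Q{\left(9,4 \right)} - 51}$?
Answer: $6592 i \sqrt{487} \approx 1.4547 \cdot 10^{5} i$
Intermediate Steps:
$m{\left(r \right)} = -2 + 2 r$ ($m{\left(r \right)} = \frac{2}{\frac{1}{r - 1}} = \frac{2}{\frac{1}{-1 + r}} = 2 \left(-1 + r\right) = -2 + 2 r$)
$Q{\left(V,q \right)} = -2 - \frac{10}{V}$ ($Q{\left(V,q \right)} = -2 + 2 \left(- \frac{5}{V}\right) = -2 - \frac{10}{V}$)
$- 206 \left(\left(-1\right) 96\right) \sqrt{Q{\left(9,4 \right)} - 51} = - 206 \left(\left(-1\right) 96\right) \sqrt{\left(-2 - \frac{10}{9}\right) - 51} = \left(-206\right) \left(-96\right) \sqrt{\left(-2 - \frac{10}{9}\right) - 51} = 19776 \sqrt{\left(-2 - \frac{10}{9}\right) - 51} = 19776 \sqrt{- \frac{28}{9} - 51} = 19776 \sqrt{- \frac{487}{9}} = 19776 \frac{i \sqrt{487}}{3} = 6592 i \sqrt{487}$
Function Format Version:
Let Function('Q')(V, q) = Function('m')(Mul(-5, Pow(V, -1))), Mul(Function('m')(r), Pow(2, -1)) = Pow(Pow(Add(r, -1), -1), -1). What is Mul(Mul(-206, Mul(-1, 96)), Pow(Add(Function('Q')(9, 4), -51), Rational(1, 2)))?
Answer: Mul(6592, I, Pow(487, Rational(1, 2))) ≈ Mul(1.4547e+5, I)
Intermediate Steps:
Function('m')(r) = Add(-2, Mul(2, r)) (Function('m')(r) = Mul(2, Pow(Pow(Add(r, -1), -1), -1)) = Mul(2, Pow(Pow(Add(-1, r), -1), -1)) = Mul(2, Add(-1, r)) = Add(-2, Mul(2, r)))
Function('Q')(V, q) = Add(-2, Mul(-10, Pow(V, -1))) (Function('Q')(V, q) = Add(-2, Mul(2, Mul(-5, Pow(V, -1)))) = Add(-2, Mul(-10, Pow(V, -1))))
Mul(Mul(-206, Mul(-1, 96)), Pow(Add(Function('Q')(9, 4), -51), Rational(1, 2))) = Mul(Mul(-206, Mul(-1, 96)), Pow(Add(Add(-2, Mul(-10, Pow(9, -1))), -51), Rational(1, 2))) = Mul(Mul(-206, -96), Pow(Add(Add(-2, Mul(-10, Rational(1, 9))), -51), Rational(1, 2))) = Mul(19776, Pow(Add(Add(-2, Rational(-10, 9)), -51), Rational(1, 2))) = Mul(19776, Pow(Add(Rational(-28, 9), -51), Rational(1, 2))) = Mul(19776, Pow(Rational(-487, 9), Rational(1, 2))) = Mul(19776, Mul(Rational(1, 3), I, Pow(487, Rational(1, 2)))) = Mul(6592, I, Pow(487, Rational(1, 2)))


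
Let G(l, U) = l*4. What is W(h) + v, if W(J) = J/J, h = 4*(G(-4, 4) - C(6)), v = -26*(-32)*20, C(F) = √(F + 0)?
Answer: 16641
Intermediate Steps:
C(F) = √F
G(l, U) = 4*l
v = 16640 (v = 832*20 = 16640)
h = -64 - 4*√6 (h = 4*(4*(-4) - √6) = 4*(-16 - √6) = -64 - 4*√6 ≈ -73.798)
W(J) = 1
W(h) + v = 1 + 16640 = 16641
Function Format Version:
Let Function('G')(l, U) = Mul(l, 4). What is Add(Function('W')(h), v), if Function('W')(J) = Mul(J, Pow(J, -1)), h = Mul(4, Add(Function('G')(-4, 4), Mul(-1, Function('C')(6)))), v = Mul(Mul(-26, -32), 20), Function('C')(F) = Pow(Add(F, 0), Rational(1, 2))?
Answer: 16641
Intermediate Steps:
Function('C')(F) = Pow(F, Rational(1, 2))
Function('G')(l, U) = Mul(4, l)
v = 16640 (v = Mul(832, 20) = 16640)
h = Add(-64, Mul(-4, Pow(6, Rational(1, 2)))) (h = Mul(4, Add(Mul(4, -4), Mul(-1, Pow(6, Rational(1, 2))))) = Mul(4, Add(-16, Mul(-1, Pow(6, Rational(1, 2))))) = Add(-64, Mul(-4, Pow(6, Rational(1, 2)))) ≈ -73.798)
Function('W')(J) = 1
Add(Function('W')(h), v) = Add(1, 16640) = 16641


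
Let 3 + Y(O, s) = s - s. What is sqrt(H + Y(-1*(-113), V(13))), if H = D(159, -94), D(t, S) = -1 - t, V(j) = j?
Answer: I*sqrt(163) ≈ 12.767*I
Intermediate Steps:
Y(O, s) = -3 (Y(O, s) = -3 + (s - s) = -3 + 0 = -3)
H = -160 (H = -1 - 1*159 = -1 - 159 = -160)
sqrt(H + Y(-1*(-113), V(13))) = sqrt(-160 - 3) = sqrt(-163) = I*sqrt(163)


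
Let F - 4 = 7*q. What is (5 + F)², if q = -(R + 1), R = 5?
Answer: 1089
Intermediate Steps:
q = -6 (q = -(5 + 1) = -1*6 = -6)
F = -38 (F = 4 + 7*(-6) = 4 - 42 = -38)
(5 + F)² = (5 - 38)² = (-33)² = 1089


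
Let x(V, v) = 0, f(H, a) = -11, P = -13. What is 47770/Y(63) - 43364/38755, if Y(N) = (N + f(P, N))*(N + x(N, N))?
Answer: 854632943/63480690 ≈ 13.463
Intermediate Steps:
Y(N) = N*(-11 + N) (Y(N) = (N - 11)*(N + 0) = (-11 + N)*N = N*(-11 + N))
47770/Y(63) - 43364/38755 = 47770/((63*(-11 + 63))) - 43364/38755 = 47770/((63*52)) - 43364*1/38755 = 47770/3276 - 43364/38755 = 47770*(1/3276) - 43364/38755 = 23885/1638 - 43364/38755 = 854632943/63480690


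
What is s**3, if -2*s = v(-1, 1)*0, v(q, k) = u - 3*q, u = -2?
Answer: 0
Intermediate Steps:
v(q, k) = -2 - 3*q
s = 0 (s = -(-2 - 3*(-1))*0/2 = -(-2 + 3)*0/2 = -0/2 = -1/2*0 = 0)
s**3 = 0**3 = 0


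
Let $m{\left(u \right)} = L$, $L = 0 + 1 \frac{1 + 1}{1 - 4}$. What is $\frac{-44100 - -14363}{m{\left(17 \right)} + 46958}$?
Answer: $- \frac{89211}{140872} \approx -0.63328$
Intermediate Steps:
$L = - \frac{2}{3}$ ($L = 0 + 1 \frac{2}{-3} = 0 + 1 \cdot 2 \left(- \frac{1}{3}\right) = 0 + 1 \left(- \frac{2}{3}\right) = 0 - \frac{2}{3} = - \frac{2}{3} \approx -0.66667$)
$m{\left(u \right)} = - \frac{2}{3}$
$\frac{-44100 - -14363}{m{\left(17 \right)} + 46958} = \frac{-44100 - -14363}{- \frac{2}{3} + 46958} = \frac{-44100 + \left(-1800 + 16163\right)}{\frac{140872}{3}} = \left(-44100 + 14363\right) \frac{3}{140872} = \left(-29737\right) \frac{3}{140872} = - \frac{89211}{140872}$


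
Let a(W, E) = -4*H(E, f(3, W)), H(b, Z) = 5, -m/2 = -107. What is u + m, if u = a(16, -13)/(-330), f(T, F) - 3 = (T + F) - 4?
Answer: 7064/33 ≈ 214.06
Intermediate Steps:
m = 214 (m = -2*(-107) = 214)
f(T, F) = -1 + F + T (f(T, F) = 3 + ((T + F) - 4) = 3 + ((F + T) - 4) = 3 + (-4 + F + T) = -1 + F + T)
a(W, E) = -20 (a(W, E) = -4*5 = -20)
u = 2/33 (u = -20/(-330) = -20*(-1/330) = 2/33 ≈ 0.060606)
u + m = 2/33 + 214 = 7064/33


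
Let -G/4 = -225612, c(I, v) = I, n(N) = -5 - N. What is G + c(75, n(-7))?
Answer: 902523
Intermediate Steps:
G = 902448 (G = -4*(-225612) = 902448)
G + c(75, n(-7)) = 902448 + 75 = 902523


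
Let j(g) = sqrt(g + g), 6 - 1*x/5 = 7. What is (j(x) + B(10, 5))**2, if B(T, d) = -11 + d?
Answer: (-6 + I*sqrt(10))**2 ≈ 26.0 - 37.947*I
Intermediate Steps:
x = -5 (x = 30 - 5*7 = 30 - 35 = -5)
j(g) = sqrt(2)*sqrt(g) (j(g) = sqrt(2*g) = sqrt(2)*sqrt(g))
(j(x) + B(10, 5))**2 = (sqrt(2)*sqrt(-5) + (-11 + 5))**2 = (sqrt(2)*(I*sqrt(5)) - 6)**2 = (I*sqrt(10) - 6)**2 = (-6 + I*sqrt(10))**2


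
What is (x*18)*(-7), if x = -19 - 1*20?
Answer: 4914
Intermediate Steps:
x = -39 (x = -19 - 20 = -39)
(x*18)*(-7) = -39*18*(-7) = -702*(-7) = 4914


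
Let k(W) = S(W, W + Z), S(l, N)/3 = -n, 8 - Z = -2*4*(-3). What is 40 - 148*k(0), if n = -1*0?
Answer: 40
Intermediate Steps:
Z = -16 (Z = 8 - (-2*4)*(-3) = 8 - (-8)*(-3) = 8 - 1*24 = 8 - 24 = -16)
n = 0
S(l, N) = 0 (S(l, N) = 3*(-1*0) = 3*0 = 0)
k(W) = 0
40 - 148*k(0) = 40 - 148*0 = 40 + 0 = 40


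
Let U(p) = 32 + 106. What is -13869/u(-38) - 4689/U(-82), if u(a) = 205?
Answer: -958389/9430 ≈ -101.63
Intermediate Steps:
U(p) = 138
-13869/u(-38) - 4689/U(-82) = -13869/205 - 4689/138 = -13869*1/205 - 4689*1/138 = -13869/205 - 1563/46 = -958389/9430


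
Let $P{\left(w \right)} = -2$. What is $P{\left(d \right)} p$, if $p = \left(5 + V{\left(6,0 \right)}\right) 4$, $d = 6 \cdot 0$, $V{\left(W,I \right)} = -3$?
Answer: $-16$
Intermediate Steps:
$d = 0$
$p = 8$ ($p = \left(5 - 3\right) 4 = 2 \cdot 4 = 8$)
$P{\left(d \right)} p = \left(-2\right) 8 = -16$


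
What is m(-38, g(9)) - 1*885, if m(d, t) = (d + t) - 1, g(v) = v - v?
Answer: -924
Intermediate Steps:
g(v) = 0
m(d, t) = -1 + d + t
m(-38, g(9)) - 1*885 = (-1 - 38 + 0) - 1*885 = -39 - 885 = -924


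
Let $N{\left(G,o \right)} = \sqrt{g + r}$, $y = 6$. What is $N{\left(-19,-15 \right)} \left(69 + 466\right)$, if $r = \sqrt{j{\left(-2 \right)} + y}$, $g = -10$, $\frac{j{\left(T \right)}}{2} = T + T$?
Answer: $535 \sqrt{-10 + i \sqrt{2}} \approx 119.33 + 1696.0 i$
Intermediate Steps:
$j{\left(T \right)} = 4 T$ ($j{\left(T \right)} = 2 \left(T + T\right) = 2 \cdot 2 T = 4 T$)
$r = i \sqrt{2}$ ($r = \sqrt{4 \left(-2\right) + 6} = \sqrt{-8 + 6} = \sqrt{-2} = i \sqrt{2} \approx 1.4142 i$)
$N{\left(G,o \right)} = \sqrt{-10 + i \sqrt{2}}$
$N{\left(-19,-15 \right)} \left(69 + 466\right) = \sqrt{-10 + i \sqrt{2}} \left(69 + 466\right) = \sqrt{-10 + i \sqrt{2}} \cdot 535 = 535 \sqrt{-10 + i \sqrt{2}}$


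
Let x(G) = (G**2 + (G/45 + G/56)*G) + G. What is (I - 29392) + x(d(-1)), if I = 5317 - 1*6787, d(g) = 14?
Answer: -2757973/90 ≈ -30644.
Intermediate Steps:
I = -1470 (I = 5317 - 6787 = -1470)
x(G) = G + 2621*G**2/2520 (x(G) = (G**2 + (G*(1/45) + G*(1/56))*G) + G = (G**2 + (G/45 + G/56)*G) + G = (G**2 + (101*G/2520)*G) + G = (G**2 + 101*G**2/2520) + G = 2621*G**2/2520 + G = G + 2621*G**2/2520)
(I - 29392) + x(d(-1)) = (-1470 - 29392) + (1/2520)*14*(2520 + 2621*14) = -30862 + (1/2520)*14*(2520 + 36694) = -30862 + (1/2520)*14*39214 = -30862 + 19607/90 = -2757973/90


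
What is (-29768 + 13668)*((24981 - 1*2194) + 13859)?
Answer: -590000600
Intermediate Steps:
(-29768 + 13668)*((24981 - 1*2194) + 13859) = -16100*((24981 - 2194) + 13859) = -16100*(22787 + 13859) = -16100*36646 = -590000600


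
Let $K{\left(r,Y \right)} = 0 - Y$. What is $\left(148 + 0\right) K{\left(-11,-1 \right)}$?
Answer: $148$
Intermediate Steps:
$K{\left(r,Y \right)} = - Y$
$\left(148 + 0\right) K{\left(-11,-1 \right)} = \left(148 + 0\right) \left(\left(-1\right) \left(-1\right)\right) = 148 \cdot 1 = 148$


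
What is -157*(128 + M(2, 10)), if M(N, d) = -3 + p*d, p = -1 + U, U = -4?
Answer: -11775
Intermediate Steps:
p = -5 (p = -1 - 4 = -5)
M(N, d) = -3 - 5*d
-157*(128 + M(2, 10)) = -157*(128 + (-3 - 5*10)) = -157*(128 + (-3 - 50)) = -157*(128 - 53) = -157*75 = -11775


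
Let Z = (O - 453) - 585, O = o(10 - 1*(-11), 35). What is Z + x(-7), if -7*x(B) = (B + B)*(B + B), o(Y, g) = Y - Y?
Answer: -1066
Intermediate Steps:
o(Y, g) = 0
O = 0
x(B) = -4*B**2/7 (x(B) = -(B + B)*(B + B)/7 = -2*B*2*B/7 = -4*B**2/7)
Z = -1038 (Z = (0 - 453) - 585 = -453 - 585 = -1038)
Z + x(-7) = -1038 - 4/7*(-7)**2 = -1038 - 4/7*49 = -1038 - 28 = -1066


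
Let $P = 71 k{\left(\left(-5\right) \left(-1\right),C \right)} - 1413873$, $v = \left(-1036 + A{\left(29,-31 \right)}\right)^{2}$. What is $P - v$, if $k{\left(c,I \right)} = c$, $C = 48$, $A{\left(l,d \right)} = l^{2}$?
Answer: $-1451543$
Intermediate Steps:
$v = 38025$ ($v = \left(-1036 + 29^{2}\right)^{2} = \left(-1036 + 841\right)^{2} = \left(-195\right)^{2} = 38025$)
$P = -1413518$ ($P = 71 \left(\left(-5\right) \left(-1\right)\right) - 1413873 = 71 \cdot 5 - 1413873 = 355 - 1413873 = -1413518$)
$P - v = -1413518 - 38025 = -1451543$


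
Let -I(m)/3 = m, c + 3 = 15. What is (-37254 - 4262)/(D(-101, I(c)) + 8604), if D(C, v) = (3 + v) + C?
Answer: -20758/4235 ≈ -4.9015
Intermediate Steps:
c = 12 (c = -3 + 15 = 12)
I(m) = -3*m
D(C, v) = 3 + C + v
(-37254 - 4262)/(D(-101, I(c)) + 8604) = (-37254 - 4262)/((3 - 101 - 3*12) + 8604) = -41516/((3 - 101 - 36) + 8604) = -41516/(-134 + 8604) = -41516/8470 = -41516*1/8470 = -20758/4235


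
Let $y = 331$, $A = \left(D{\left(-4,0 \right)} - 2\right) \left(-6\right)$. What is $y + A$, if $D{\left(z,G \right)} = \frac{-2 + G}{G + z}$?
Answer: $340$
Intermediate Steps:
$D{\left(z,G \right)} = \frac{-2 + G}{G + z}$
$A = 9$ ($A = \left(\frac{-2 + 0}{0 - 4} - 2\right) \left(-6\right) = \left(\frac{1}{-4} \left(-2\right) - 2\right) \left(-6\right) = \left(\left(- \frac{1}{4}\right) \left(-2\right) - 2\right) \left(-6\right) = \left(\frac{1}{2} - 2\right) \left(-6\right) = \left(- \frac{3}{2}\right) \left(-6\right) = 9$)
$y + A = 331 + 9 = 340$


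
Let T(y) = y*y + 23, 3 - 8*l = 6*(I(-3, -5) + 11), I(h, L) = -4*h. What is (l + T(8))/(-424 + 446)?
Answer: 51/16 ≈ 3.1875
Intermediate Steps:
l = -135/8 (l = 3/8 - 3*(-4*(-3) + 11)/4 = 3/8 - 3*(12 + 11)/4 = 3/8 - 3*23/4 = 3/8 - ⅛*138 = 3/8 - 69/4 = -135/8 ≈ -16.875)
T(y) = 23 + y² (T(y) = y² + 23 = 23 + y²)
(l + T(8))/(-424 + 446) = (-135/8 + (23 + 8²))/(-424 + 446) = (-135/8 + (23 + 64))/22 = (-135/8 + 87)*(1/22) = (561/8)*(1/22) = 51/16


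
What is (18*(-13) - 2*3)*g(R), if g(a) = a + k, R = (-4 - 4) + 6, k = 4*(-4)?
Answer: 4320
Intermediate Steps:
k = -16
R = -2 (R = -8 + 6 = -2)
g(a) = -16 + a (g(a) = a - 16 = -16 + a)
(18*(-13) - 2*3)*g(R) = (18*(-13) - 2*3)*(-16 - 2) = (-234 - 6)*(-18) = -240*(-18) = 4320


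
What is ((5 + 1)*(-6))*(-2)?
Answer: 72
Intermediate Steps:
((5 + 1)*(-6))*(-2) = (6*(-6))*(-2) = -36*(-2) = 72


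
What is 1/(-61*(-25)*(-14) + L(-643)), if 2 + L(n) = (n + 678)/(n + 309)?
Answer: -334/7131603 ≈ -4.6834e-5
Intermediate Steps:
L(n) = -2 + (678 + n)/(309 + n) (L(n) = -2 + (n + 678)/(n + 309) = -2 + (678 + n)/(309 + n))
1/(-61*(-25)*(-14) + L(-643)) = 1/(-61*(-25)*(-14) + (60 - 1*(-643))/(309 - 643)) = 1/(1525*(-14) + (60 + 643)/(-334)) = 1/(-21350 - 1/334*703) = 1/(-21350 - 703/334) = 1/(-7131603/334) = -334/7131603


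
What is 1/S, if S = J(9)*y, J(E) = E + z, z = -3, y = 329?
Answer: 1/1974 ≈ 0.00050659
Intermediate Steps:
J(E) = -3 + E (J(E) = E - 3 = -3 + E)
S = 1974 (S = (-3 + 9)*329 = 6*329 = 1974)
1/S = 1/1974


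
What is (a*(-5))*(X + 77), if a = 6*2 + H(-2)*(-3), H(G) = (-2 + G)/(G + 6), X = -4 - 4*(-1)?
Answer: -5775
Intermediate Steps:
X = 0 (X = -4 + 4 = 0)
H(G) = (-2 + G)/(6 + G)
a = 15 (a = 6*2 + ((-2 - 2)/(6 - 2))*(-3) = 12 + (-4/4)*(-3) = 12 + ((¼)*(-4))*(-3) = 12 - 1*(-3) = 12 + 3 = 15)
(a*(-5))*(X + 77) = (15*(-5))*(0 + 77) = -75*77 = -5775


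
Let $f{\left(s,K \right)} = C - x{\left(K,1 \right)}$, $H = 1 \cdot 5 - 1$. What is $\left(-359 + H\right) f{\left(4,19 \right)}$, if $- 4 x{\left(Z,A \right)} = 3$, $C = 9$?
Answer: $- \frac{13845}{4} \approx -3461.3$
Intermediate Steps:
$x{\left(Z,A \right)} = - \frac{3}{4}$ ($x{\left(Z,A \right)} = \left(- \frac{1}{4}\right) 3 = - \frac{3}{4}$)
$H = 4$ ($H = 5 - 1 = 4$)
$f{\left(s,K \right)} = \frac{39}{4}$ ($f{\left(s,K \right)} = 9 - - \frac{3}{4} = 9 + \frac{3}{4} = \frac{39}{4}$)
$\left(-359 + H\right) f{\left(4,19 \right)} = \left(-359 + 4\right) \frac{39}{4} = \left(-355\right) \frac{39}{4} = - \frac{13845}{4}$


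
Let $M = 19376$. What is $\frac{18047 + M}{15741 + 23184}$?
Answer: $\frac{37423}{38925} \approx 0.96141$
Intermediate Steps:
$\frac{18047 + M}{15741 + 23184} = \frac{18047 + 19376}{15741 + 23184} = \frac{37423}{38925}$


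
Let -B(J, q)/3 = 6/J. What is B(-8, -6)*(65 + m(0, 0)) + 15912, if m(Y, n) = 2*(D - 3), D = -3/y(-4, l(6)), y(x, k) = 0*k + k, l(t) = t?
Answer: 32085/2 ≈ 16043.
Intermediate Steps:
y(x, k) = k (y(x, k) = 0 + k = k)
D = -½ (D = -3/6 = -3*⅙ = -½ ≈ -0.50000)
m(Y, n) = -7 (m(Y, n) = 2*(-½ - 3) = 2*(-7/2) = -7)
B(J, q) = -18/J
B(-8, -6)*(65 + m(0, 0)) + 15912 = (-18/(-8))*(65 - 7) + 15912 = -18*(-⅛)*58 + 15912 = (9/4)*58 + 15912 = 261/2 + 15912 = 32085/2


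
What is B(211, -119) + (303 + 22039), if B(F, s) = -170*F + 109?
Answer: -13419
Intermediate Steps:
B(F, s) = 109 - 170*F
B(211, -119) + (303 + 22039) = (109 - 170*211) + (303 + 22039) = (109 - 35870) + 22342 = -35761 + 22342 = -13419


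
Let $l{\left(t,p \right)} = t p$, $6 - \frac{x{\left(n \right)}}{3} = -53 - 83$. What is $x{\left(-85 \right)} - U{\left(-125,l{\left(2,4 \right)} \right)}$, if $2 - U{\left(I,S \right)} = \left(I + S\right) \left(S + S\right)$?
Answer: $-1448$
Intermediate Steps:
$x{\left(n \right)} = 426$ ($x{\left(n \right)} = 18 - 3 \left(-53 - 83\right) = 18 - -408 = 18 + 408 = 426$)
$l{\left(t,p \right)} = p t$
$U{\left(I,S \right)} = 2 - 2 S \left(I + S\right)$ ($U{\left(I,S \right)} = 2 - \left(I + S\right) \left(S + S\right) = 2 - \left(I + S\right) 2 S = 2 - 2 S \left(I + S\right)$)
$x{\left(-85 \right)} - U{\left(-125,l{\left(2,4 \right)} \right)} = 426 - \left(2 - 2 \left(4 \cdot 2\right)^{2} - - 250 \cdot 4 \cdot 2\right) = 426 - \left(2 - 2 \cdot 8^{2} - \left(-250\right) 8\right) = 426 - \left(2 - 128 + 2000\right) = 426 - 1874 = -1448$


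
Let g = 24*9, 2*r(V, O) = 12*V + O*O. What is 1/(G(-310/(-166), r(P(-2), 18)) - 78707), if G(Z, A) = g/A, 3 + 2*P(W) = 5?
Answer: -7/550940 ≈ -1.2706e-5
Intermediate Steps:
P(W) = 1 (P(W) = -3/2 + (½)*5 = -3/2 + 5/2 = 1)
r(V, O) = O²/2 + 6*V (r(V, O) = (12*V + O*O)/2 = (12*V + O²)/2 = (O² + 12*V)/2 = O²/2 + 6*V)
g = 216
G(Z, A) = 216/A
1/(G(-310/(-166), r(P(-2), 18)) - 78707) = 1/(216/((½)*18² + 6*1) - 78707) = 1/(216/((½)*324 + 6) - 78707) = 1/(216/(162 + 6) - 78707) = 1/(216/168 - 78707) = 1/(216*(1/168) - 78707) = 1/(9/7 - 78707) = 1/(-550940/7) = -7/550940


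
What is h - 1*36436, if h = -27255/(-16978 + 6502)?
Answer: -127225427/3492 ≈ -36433.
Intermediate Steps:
h = 9085/3492 (h = -27255/(-10476) = -27255*(-1/10476) = 9085/3492 ≈ 2.6017)
h - 1*36436 = 9085/3492 - 1*36436 = 9085/3492 - 36436 = -127225427/3492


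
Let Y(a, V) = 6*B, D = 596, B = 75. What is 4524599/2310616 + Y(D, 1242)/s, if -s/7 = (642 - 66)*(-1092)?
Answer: 19764479957/10092770688 ≈ 1.9583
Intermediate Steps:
Y(a, V) = 450 (Y(a, V) = 6*75 = 450)
s = 4402944 (s = -7*(642 - 66)*(-1092) = -4032*(-1092) = -7*(-628992) = 4402944)
4524599/2310616 + Y(D, 1242)/s = 4524599/2310616 + 450/4402944 = 4524599*(1/2310616) + 450*(1/4402944) = 4524599/2310616 + 25/244608 = 19764479957/10092770688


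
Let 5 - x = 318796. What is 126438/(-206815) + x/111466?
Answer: -80024298773/23052840790 ≈ -3.4713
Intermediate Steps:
x = -318791 (x = 5 - 1*318796 = 5 - 318796 = -318791)
126438/(-206815) + x/111466 = 126438/(-206815) - 318791/111466 = 126438*(-1/206815) - 318791*1/111466 = -126438/206815 - 318791/111466 = -80024298773/23052840790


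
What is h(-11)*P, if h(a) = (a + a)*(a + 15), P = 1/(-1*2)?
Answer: 44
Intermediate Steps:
P = -½ (P = 1/(-2) = -½ ≈ -0.50000)
h(a) = 2*a*(15 + a) (h(a) = (2*a)*(15 + a) = 2*a*(15 + a))
h(-11)*P = (2*(-11)*(15 - 11))*(-½) = (2*(-11)*4)*(-½) = -88*(-½) = 44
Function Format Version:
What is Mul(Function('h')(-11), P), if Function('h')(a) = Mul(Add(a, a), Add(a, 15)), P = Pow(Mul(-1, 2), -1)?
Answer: 44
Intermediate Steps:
P = Rational(-1, 2) (P = Pow(-2, -1) = Rational(-1, 2) ≈ -0.50000)
Function('h')(a) = Mul(2, a, Add(15, a)) (Function('h')(a) = Mul(Mul(2, a), Add(15, a)) = Mul(2, a, Add(15, a)))
Mul(Function('h')(-11), P) = Mul(Mul(2, -11, Add(15, -11)), Rational(-1, 2)) = Mul(Mul(2, -11, 4), Rational(-1, 2)) = Mul(-88, Rational(-1, 2)) = 44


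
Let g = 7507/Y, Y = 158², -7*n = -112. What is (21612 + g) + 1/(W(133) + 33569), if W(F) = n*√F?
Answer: 607965397719957191/28130526451332 - 16*√133/1126843713 ≈ 21612.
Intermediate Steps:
n = 16 (n = -⅐*(-112) = 16)
Y = 24964
W(F) = 16*√F
g = 7507/24964 ≈ 0.30071
(21612 + g) + 1/(W(133) + 33569) = (21612 + 7507/24964) + 1/(16*√133 + 33569) = 539529475/24964 + 1/(33569 + 16*√133)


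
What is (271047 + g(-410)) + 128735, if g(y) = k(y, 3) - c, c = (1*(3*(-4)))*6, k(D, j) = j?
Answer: 399857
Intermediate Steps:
c = -72 (c = (1*(-12))*6 = -12*6 = -72)
g(y) = 75 (g(y) = 3 - 1*(-72) = 3 + 72 = 75)
(271047 + g(-410)) + 128735 = (271047 + 75) + 128735 = 271122 + 128735 = 399857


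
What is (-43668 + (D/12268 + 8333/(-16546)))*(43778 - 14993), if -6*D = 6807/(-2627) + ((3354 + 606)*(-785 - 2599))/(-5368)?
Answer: -40887595940759522835315/32527950103016 ≈ -1.2570e+9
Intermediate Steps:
D = -133208111/320494 (D = -(6807/(-2627) + ((3354 + 606)*(-785 - 2599))/(-5368))/6 = -(6807*(-1/2627) + (3960*(-3384))*(-1/5368))/6 = -(-6807/2627 - 13400640*(-1/5368))/6 = -(-6807/2627 + 152280/61)/6 = -⅙*399624333/160247 = -133208111/320494 ≈ -415.63)
(-43668 + (D/12268 + 8333/(-16546)))*(43778 - 14993) = (-43668 + (-133208111/320494/12268 + 8333/(-16546)))*(43778 - 14993) = (-43668 + (-133208111/320494*1/12268 + 8333*(-1/16546)))*28785 = (-43668 + (-133208111/3931820392 - 8333/16546))*28785 = (-43668 - 17483960365571/32527950103016)*28785 = -1420448009058868259/32527950103016*28785 = -40887595940759522835315/32527950103016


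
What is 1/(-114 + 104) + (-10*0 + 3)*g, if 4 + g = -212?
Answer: -6481/10 ≈ -648.10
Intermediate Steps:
g = -216 (g = -4 - 212 = -216)
1/(-114 + 104) + (-10*0 + 3)*g = 1/(-114 + 104) + (-10*0 + 3)*(-216) = 1/(-10) + (0 + 3)*(-216) = -1/10 + 3*(-216) = -1/10 - 648 = -6481/10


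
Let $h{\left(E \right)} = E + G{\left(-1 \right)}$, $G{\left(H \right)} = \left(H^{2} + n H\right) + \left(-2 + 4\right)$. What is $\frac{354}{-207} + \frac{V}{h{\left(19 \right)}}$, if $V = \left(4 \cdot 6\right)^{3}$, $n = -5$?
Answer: $\frac{35210}{69} \approx 510.29$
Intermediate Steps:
$V = 13824$ ($V = 24^{3} = 13824$)
$G{\left(H \right)} = 2 + H^{2} - 5 H$ ($G{\left(H \right)} = \left(H^{2} - 5 H\right) + \left(-2 + 4\right) = \left(H^{2} - 5 H\right) + 2 = 2 + H^{2} - 5 H$)
$h{\left(E \right)} = 8 + E$ ($h{\left(E \right)} = E + \left(2 + \left(-1\right)^{2} - -5\right) = E + \left(2 + 1 + 5\right) = E + 8 = 8 + E$)
$\frac{354}{-207} + \frac{V}{h{\left(19 \right)}} = \frac{354}{-207} + \frac{13824}{8 + 19} = 354 \left(- \frac{1}{207}\right) + \frac{13824}{27} = - \frac{118}{69} + 13824 \cdot \frac{1}{27} = - \frac{118}{69} + 512 = \frac{35210}{69}$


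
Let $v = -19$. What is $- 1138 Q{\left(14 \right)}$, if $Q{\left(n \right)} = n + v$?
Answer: $5690$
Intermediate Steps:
$Q{\left(n \right)} = -19 + n$ ($Q{\left(n \right)} = n - 19 = -19 + n$)
$- 1138 Q{\left(14 \right)} = - 1138 \left(-19 + 14\right) = \left(-1138\right) \left(-5\right) = 5690$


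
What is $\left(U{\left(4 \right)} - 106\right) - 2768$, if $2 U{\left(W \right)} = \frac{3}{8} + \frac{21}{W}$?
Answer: $- \frac{45939}{16} \approx -2871.2$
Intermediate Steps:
$U{\left(W \right)} = \frac{3}{16} + \frac{21}{2 W}$ ($U{\left(W \right)} = \frac{\frac{3}{8} + \frac{21}{W}}{2} = \frac{3}{16} + \frac{21}{2 W}$)
$\left(U{\left(4 \right)} - 106\right) - 2768 = \left(\frac{3 \left(56 + 4\right)}{16 \cdot 4} - 106\right) - 2768 = \left(\frac{3}{16} \cdot \frac{1}{4} \cdot 60 - 106\right) - 2768 = \left(\frac{45}{16} - 106\right) - 2768 = - \frac{1651}{16} - 2768 = - \frac{45939}{16}$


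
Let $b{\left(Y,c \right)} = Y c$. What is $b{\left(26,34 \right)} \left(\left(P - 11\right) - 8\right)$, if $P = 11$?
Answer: $-7072$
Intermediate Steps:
$b{\left(26,34 \right)} \left(\left(P - 11\right) - 8\right) = 26 \cdot 34 \left(\left(11 - 11\right) - 8\right) = 884 \left(0 - 8\right) = 884 \left(-8\right) = -7072$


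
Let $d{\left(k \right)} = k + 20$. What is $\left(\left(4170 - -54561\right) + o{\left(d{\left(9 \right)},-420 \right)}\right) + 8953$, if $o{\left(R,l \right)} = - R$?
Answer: $67655$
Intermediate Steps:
$d{\left(k \right)} = 20 + k$
$\left(\left(4170 - -54561\right) + o{\left(d{\left(9 \right)},-420 \right)}\right) + 8953 = \left(\left(4170 - -54561\right) - \left(20 + 9\right)\right) + 8953 = \left(\left(4170 + 54561\right) - 29\right) + 8953 = \left(58731 - 29\right) + 8953 = 58702 + 8953 = 67655$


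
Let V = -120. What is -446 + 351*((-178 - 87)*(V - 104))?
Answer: 20834914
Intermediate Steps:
-446 + 351*((-178 - 87)*(V - 104)) = -446 + 351*((-178 - 87)*(-120 - 104)) = -446 + 351*(-265*(-224)) = -446 + 351*59360 = -446 + 20835360 = 20834914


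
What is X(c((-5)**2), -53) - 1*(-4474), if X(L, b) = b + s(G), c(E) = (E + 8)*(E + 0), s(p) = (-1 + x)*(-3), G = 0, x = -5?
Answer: 4439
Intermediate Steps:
s(p) = 18 (s(p) = (-1 - 5)*(-3) = -6*(-3) = 18)
c(E) = E*(8 + E) (c(E) = (8 + E)*E = E*(8 + E))
X(L, b) = 18 + b (X(L, b) = b + 18 = 18 + b)
X(c((-5)**2), -53) - 1*(-4474) = (18 - 53) - 1*(-4474) = -35 + 4474 = 4439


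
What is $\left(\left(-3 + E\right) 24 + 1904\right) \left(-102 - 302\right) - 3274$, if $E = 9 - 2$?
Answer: $-811274$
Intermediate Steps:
$E = 7$ ($E = 9 - 2 = 7$)
$\left(\left(-3 + E\right) 24 + 1904\right) \left(-102 - 302\right) - 3274 = \left(\left(-3 + 7\right) 24 + 1904\right) \left(-102 - 302\right) - 3274 = \left(4 \cdot 24 + 1904\right) \left(-404\right) - 3274 = \left(96 + 1904\right) \left(-404\right) - 3274 = 2000 \left(-404\right) - 3274 = -808000 - 3274 = -811274$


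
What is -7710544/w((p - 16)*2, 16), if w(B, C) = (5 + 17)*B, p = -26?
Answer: 963818/231 ≈ 4172.4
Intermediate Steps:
w(B, C) = 22*B
-7710544/w((p - 16)*2, 16) = -7710544*1/(44*(-26 - 16)) = -7710544/(22*(-42*2)) = -7710544/(22*(-84)) = -7710544/(-1848) = -7710544*(-1/1848) = 963818/231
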